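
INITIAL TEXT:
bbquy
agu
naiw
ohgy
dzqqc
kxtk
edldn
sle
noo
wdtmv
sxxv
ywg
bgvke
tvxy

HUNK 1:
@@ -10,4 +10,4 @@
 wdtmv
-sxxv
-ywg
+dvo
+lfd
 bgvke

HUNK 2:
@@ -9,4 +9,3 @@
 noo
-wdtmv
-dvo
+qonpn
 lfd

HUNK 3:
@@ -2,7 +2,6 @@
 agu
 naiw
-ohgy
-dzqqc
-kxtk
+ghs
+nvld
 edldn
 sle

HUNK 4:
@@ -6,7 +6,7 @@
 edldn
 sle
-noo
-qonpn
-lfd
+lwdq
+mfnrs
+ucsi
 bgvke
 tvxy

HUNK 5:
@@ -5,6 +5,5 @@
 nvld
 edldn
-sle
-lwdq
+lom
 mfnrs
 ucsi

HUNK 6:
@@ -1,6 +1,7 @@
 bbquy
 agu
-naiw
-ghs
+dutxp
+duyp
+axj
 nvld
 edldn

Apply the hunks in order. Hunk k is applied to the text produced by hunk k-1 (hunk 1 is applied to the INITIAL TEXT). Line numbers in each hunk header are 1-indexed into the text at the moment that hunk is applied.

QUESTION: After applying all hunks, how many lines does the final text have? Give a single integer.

Hunk 1: at line 10 remove [sxxv,ywg] add [dvo,lfd] -> 14 lines: bbquy agu naiw ohgy dzqqc kxtk edldn sle noo wdtmv dvo lfd bgvke tvxy
Hunk 2: at line 9 remove [wdtmv,dvo] add [qonpn] -> 13 lines: bbquy agu naiw ohgy dzqqc kxtk edldn sle noo qonpn lfd bgvke tvxy
Hunk 3: at line 2 remove [ohgy,dzqqc,kxtk] add [ghs,nvld] -> 12 lines: bbquy agu naiw ghs nvld edldn sle noo qonpn lfd bgvke tvxy
Hunk 4: at line 6 remove [noo,qonpn,lfd] add [lwdq,mfnrs,ucsi] -> 12 lines: bbquy agu naiw ghs nvld edldn sle lwdq mfnrs ucsi bgvke tvxy
Hunk 5: at line 5 remove [sle,lwdq] add [lom] -> 11 lines: bbquy agu naiw ghs nvld edldn lom mfnrs ucsi bgvke tvxy
Hunk 6: at line 1 remove [naiw,ghs] add [dutxp,duyp,axj] -> 12 lines: bbquy agu dutxp duyp axj nvld edldn lom mfnrs ucsi bgvke tvxy
Final line count: 12

Answer: 12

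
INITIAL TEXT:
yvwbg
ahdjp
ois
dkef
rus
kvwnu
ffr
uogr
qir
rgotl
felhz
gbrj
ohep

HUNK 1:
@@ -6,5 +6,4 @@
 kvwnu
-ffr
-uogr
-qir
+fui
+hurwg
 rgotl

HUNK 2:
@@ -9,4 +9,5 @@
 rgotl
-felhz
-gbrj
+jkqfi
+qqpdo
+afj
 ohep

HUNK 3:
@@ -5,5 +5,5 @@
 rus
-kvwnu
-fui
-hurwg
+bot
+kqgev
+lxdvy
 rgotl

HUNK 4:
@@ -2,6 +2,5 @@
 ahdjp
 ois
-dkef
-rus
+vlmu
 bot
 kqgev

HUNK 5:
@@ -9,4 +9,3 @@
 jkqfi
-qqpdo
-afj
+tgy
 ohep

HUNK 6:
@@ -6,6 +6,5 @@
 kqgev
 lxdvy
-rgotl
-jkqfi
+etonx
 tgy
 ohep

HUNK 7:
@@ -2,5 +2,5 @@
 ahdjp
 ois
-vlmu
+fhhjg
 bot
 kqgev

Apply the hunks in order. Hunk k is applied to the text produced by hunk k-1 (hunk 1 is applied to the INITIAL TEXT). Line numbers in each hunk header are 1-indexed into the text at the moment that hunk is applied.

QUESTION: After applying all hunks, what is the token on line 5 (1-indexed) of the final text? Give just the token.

Answer: bot

Derivation:
Hunk 1: at line 6 remove [ffr,uogr,qir] add [fui,hurwg] -> 12 lines: yvwbg ahdjp ois dkef rus kvwnu fui hurwg rgotl felhz gbrj ohep
Hunk 2: at line 9 remove [felhz,gbrj] add [jkqfi,qqpdo,afj] -> 13 lines: yvwbg ahdjp ois dkef rus kvwnu fui hurwg rgotl jkqfi qqpdo afj ohep
Hunk 3: at line 5 remove [kvwnu,fui,hurwg] add [bot,kqgev,lxdvy] -> 13 lines: yvwbg ahdjp ois dkef rus bot kqgev lxdvy rgotl jkqfi qqpdo afj ohep
Hunk 4: at line 2 remove [dkef,rus] add [vlmu] -> 12 lines: yvwbg ahdjp ois vlmu bot kqgev lxdvy rgotl jkqfi qqpdo afj ohep
Hunk 5: at line 9 remove [qqpdo,afj] add [tgy] -> 11 lines: yvwbg ahdjp ois vlmu bot kqgev lxdvy rgotl jkqfi tgy ohep
Hunk 6: at line 6 remove [rgotl,jkqfi] add [etonx] -> 10 lines: yvwbg ahdjp ois vlmu bot kqgev lxdvy etonx tgy ohep
Hunk 7: at line 2 remove [vlmu] add [fhhjg] -> 10 lines: yvwbg ahdjp ois fhhjg bot kqgev lxdvy etonx tgy ohep
Final line 5: bot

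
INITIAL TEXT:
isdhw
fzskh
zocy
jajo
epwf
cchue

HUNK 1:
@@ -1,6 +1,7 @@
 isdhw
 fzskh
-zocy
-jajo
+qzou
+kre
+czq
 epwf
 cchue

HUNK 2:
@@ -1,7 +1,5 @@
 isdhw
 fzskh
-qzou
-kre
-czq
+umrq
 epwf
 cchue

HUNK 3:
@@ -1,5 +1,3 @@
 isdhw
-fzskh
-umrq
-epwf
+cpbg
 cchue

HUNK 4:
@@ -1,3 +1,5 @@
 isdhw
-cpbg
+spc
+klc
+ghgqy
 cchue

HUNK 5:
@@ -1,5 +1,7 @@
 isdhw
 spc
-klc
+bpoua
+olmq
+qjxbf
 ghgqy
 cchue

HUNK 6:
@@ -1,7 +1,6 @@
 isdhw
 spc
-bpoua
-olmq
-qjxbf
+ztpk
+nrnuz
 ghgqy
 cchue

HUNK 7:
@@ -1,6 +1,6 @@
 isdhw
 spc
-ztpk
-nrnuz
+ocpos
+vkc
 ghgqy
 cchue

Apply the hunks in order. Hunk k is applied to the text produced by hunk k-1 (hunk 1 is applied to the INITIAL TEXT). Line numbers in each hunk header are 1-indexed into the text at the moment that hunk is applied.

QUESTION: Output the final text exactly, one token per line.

Hunk 1: at line 1 remove [zocy,jajo] add [qzou,kre,czq] -> 7 lines: isdhw fzskh qzou kre czq epwf cchue
Hunk 2: at line 1 remove [qzou,kre,czq] add [umrq] -> 5 lines: isdhw fzskh umrq epwf cchue
Hunk 3: at line 1 remove [fzskh,umrq,epwf] add [cpbg] -> 3 lines: isdhw cpbg cchue
Hunk 4: at line 1 remove [cpbg] add [spc,klc,ghgqy] -> 5 lines: isdhw spc klc ghgqy cchue
Hunk 5: at line 1 remove [klc] add [bpoua,olmq,qjxbf] -> 7 lines: isdhw spc bpoua olmq qjxbf ghgqy cchue
Hunk 6: at line 1 remove [bpoua,olmq,qjxbf] add [ztpk,nrnuz] -> 6 lines: isdhw spc ztpk nrnuz ghgqy cchue
Hunk 7: at line 1 remove [ztpk,nrnuz] add [ocpos,vkc] -> 6 lines: isdhw spc ocpos vkc ghgqy cchue

Answer: isdhw
spc
ocpos
vkc
ghgqy
cchue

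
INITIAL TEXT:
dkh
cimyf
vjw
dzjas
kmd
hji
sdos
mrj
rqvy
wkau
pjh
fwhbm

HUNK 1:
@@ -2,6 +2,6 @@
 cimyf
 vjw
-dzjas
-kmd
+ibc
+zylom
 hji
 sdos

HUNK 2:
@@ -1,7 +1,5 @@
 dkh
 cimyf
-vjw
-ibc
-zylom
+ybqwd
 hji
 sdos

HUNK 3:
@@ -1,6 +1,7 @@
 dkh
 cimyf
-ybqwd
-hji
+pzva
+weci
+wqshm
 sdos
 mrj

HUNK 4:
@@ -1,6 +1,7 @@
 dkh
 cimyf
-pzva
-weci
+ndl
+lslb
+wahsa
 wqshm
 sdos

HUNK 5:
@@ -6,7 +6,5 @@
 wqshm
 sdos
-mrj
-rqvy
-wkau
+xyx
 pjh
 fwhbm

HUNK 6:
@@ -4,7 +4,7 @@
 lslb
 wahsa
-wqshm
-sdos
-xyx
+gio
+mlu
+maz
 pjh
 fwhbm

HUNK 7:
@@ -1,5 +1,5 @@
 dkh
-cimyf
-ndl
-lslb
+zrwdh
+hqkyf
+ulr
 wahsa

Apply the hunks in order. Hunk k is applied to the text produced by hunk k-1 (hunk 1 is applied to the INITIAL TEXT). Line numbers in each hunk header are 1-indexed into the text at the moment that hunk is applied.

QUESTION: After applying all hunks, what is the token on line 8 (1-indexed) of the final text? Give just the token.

Hunk 1: at line 2 remove [dzjas,kmd] add [ibc,zylom] -> 12 lines: dkh cimyf vjw ibc zylom hji sdos mrj rqvy wkau pjh fwhbm
Hunk 2: at line 1 remove [vjw,ibc,zylom] add [ybqwd] -> 10 lines: dkh cimyf ybqwd hji sdos mrj rqvy wkau pjh fwhbm
Hunk 3: at line 1 remove [ybqwd,hji] add [pzva,weci,wqshm] -> 11 lines: dkh cimyf pzva weci wqshm sdos mrj rqvy wkau pjh fwhbm
Hunk 4: at line 1 remove [pzva,weci] add [ndl,lslb,wahsa] -> 12 lines: dkh cimyf ndl lslb wahsa wqshm sdos mrj rqvy wkau pjh fwhbm
Hunk 5: at line 6 remove [mrj,rqvy,wkau] add [xyx] -> 10 lines: dkh cimyf ndl lslb wahsa wqshm sdos xyx pjh fwhbm
Hunk 6: at line 4 remove [wqshm,sdos,xyx] add [gio,mlu,maz] -> 10 lines: dkh cimyf ndl lslb wahsa gio mlu maz pjh fwhbm
Hunk 7: at line 1 remove [cimyf,ndl,lslb] add [zrwdh,hqkyf,ulr] -> 10 lines: dkh zrwdh hqkyf ulr wahsa gio mlu maz pjh fwhbm
Final line 8: maz

Answer: maz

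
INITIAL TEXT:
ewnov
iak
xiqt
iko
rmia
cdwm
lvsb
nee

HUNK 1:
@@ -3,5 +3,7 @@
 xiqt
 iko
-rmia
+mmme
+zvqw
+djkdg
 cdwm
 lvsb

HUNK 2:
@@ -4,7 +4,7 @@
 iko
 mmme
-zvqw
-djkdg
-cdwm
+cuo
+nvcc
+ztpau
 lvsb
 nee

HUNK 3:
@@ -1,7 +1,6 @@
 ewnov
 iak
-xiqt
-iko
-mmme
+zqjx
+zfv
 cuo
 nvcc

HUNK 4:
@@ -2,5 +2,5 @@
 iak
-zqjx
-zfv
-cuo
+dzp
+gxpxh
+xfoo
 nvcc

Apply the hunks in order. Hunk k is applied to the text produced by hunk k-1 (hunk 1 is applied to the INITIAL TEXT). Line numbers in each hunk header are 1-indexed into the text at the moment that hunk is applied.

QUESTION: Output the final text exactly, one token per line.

Answer: ewnov
iak
dzp
gxpxh
xfoo
nvcc
ztpau
lvsb
nee

Derivation:
Hunk 1: at line 3 remove [rmia] add [mmme,zvqw,djkdg] -> 10 lines: ewnov iak xiqt iko mmme zvqw djkdg cdwm lvsb nee
Hunk 2: at line 4 remove [zvqw,djkdg,cdwm] add [cuo,nvcc,ztpau] -> 10 lines: ewnov iak xiqt iko mmme cuo nvcc ztpau lvsb nee
Hunk 3: at line 1 remove [xiqt,iko,mmme] add [zqjx,zfv] -> 9 lines: ewnov iak zqjx zfv cuo nvcc ztpau lvsb nee
Hunk 4: at line 2 remove [zqjx,zfv,cuo] add [dzp,gxpxh,xfoo] -> 9 lines: ewnov iak dzp gxpxh xfoo nvcc ztpau lvsb nee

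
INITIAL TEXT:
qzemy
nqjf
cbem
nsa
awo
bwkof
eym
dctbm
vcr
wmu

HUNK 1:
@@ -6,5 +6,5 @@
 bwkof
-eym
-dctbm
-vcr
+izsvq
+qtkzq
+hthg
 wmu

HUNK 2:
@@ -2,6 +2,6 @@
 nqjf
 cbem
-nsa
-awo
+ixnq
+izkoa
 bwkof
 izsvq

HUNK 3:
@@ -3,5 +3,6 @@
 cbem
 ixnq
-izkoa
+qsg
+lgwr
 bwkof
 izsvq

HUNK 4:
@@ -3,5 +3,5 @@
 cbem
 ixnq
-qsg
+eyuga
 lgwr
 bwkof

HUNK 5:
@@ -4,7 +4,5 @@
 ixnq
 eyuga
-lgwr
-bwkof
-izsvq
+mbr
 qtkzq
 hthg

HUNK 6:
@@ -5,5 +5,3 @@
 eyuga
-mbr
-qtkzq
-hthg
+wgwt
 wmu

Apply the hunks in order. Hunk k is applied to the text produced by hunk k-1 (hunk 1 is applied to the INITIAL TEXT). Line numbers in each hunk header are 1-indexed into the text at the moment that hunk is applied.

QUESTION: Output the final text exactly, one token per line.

Hunk 1: at line 6 remove [eym,dctbm,vcr] add [izsvq,qtkzq,hthg] -> 10 lines: qzemy nqjf cbem nsa awo bwkof izsvq qtkzq hthg wmu
Hunk 2: at line 2 remove [nsa,awo] add [ixnq,izkoa] -> 10 lines: qzemy nqjf cbem ixnq izkoa bwkof izsvq qtkzq hthg wmu
Hunk 3: at line 3 remove [izkoa] add [qsg,lgwr] -> 11 lines: qzemy nqjf cbem ixnq qsg lgwr bwkof izsvq qtkzq hthg wmu
Hunk 4: at line 3 remove [qsg] add [eyuga] -> 11 lines: qzemy nqjf cbem ixnq eyuga lgwr bwkof izsvq qtkzq hthg wmu
Hunk 5: at line 4 remove [lgwr,bwkof,izsvq] add [mbr] -> 9 lines: qzemy nqjf cbem ixnq eyuga mbr qtkzq hthg wmu
Hunk 6: at line 5 remove [mbr,qtkzq,hthg] add [wgwt] -> 7 lines: qzemy nqjf cbem ixnq eyuga wgwt wmu

Answer: qzemy
nqjf
cbem
ixnq
eyuga
wgwt
wmu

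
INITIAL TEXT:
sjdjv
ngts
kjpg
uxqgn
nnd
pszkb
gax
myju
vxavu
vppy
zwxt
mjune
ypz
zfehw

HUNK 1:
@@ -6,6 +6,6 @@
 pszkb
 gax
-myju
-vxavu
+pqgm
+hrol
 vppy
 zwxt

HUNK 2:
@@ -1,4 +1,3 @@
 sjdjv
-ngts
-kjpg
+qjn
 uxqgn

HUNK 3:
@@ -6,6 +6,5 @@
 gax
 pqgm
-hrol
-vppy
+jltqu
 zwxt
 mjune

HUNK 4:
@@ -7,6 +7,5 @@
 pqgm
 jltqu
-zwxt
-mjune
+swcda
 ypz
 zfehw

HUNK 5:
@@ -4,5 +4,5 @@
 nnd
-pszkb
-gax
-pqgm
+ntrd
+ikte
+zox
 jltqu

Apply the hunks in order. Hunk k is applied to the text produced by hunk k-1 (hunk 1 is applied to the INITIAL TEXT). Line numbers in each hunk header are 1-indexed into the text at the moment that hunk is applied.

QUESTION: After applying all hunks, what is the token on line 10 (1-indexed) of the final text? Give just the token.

Answer: ypz

Derivation:
Hunk 1: at line 6 remove [myju,vxavu] add [pqgm,hrol] -> 14 lines: sjdjv ngts kjpg uxqgn nnd pszkb gax pqgm hrol vppy zwxt mjune ypz zfehw
Hunk 2: at line 1 remove [ngts,kjpg] add [qjn] -> 13 lines: sjdjv qjn uxqgn nnd pszkb gax pqgm hrol vppy zwxt mjune ypz zfehw
Hunk 3: at line 6 remove [hrol,vppy] add [jltqu] -> 12 lines: sjdjv qjn uxqgn nnd pszkb gax pqgm jltqu zwxt mjune ypz zfehw
Hunk 4: at line 7 remove [zwxt,mjune] add [swcda] -> 11 lines: sjdjv qjn uxqgn nnd pszkb gax pqgm jltqu swcda ypz zfehw
Hunk 5: at line 4 remove [pszkb,gax,pqgm] add [ntrd,ikte,zox] -> 11 lines: sjdjv qjn uxqgn nnd ntrd ikte zox jltqu swcda ypz zfehw
Final line 10: ypz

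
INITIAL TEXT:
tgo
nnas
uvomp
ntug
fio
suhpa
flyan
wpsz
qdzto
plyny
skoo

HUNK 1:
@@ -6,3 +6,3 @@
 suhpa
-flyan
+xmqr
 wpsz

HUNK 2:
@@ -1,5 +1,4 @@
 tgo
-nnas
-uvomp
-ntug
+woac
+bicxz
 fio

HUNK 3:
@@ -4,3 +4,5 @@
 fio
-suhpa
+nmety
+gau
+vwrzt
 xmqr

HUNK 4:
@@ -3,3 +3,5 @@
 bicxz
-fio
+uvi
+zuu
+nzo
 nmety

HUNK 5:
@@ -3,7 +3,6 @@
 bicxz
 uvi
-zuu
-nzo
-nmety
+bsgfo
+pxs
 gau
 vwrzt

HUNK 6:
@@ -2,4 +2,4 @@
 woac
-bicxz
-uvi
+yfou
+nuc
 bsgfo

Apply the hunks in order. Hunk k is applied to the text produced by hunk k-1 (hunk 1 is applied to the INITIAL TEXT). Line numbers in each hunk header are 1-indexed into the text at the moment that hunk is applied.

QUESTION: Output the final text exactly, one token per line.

Hunk 1: at line 6 remove [flyan] add [xmqr] -> 11 lines: tgo nnas uvomp ntug fio suhpa xmqr wpsz qdzto plyny skoo
Hunk 2: at line 1 remove [nnas,uvomp,ntug] add [woac,bicxz] -> 10 lines: tgo woac bicxz fio suhpa xmqr wpsz qdzto plyny skoo
Hunk 3: at line 4 remove [suhpa] add [nmety,gau,vwrzt] -> 12 lines: tgo woac bicxz fio nmety gau vwrzt xmqr wpsz qdzto plyny skoo
Hunk 4: at line 3 remove [fio] add [uvi,zuu,nzo] -> 14 lines: tgo woac bicxz uvi zuu nzo nmety gau vwrzt xmqr wpsz qdzto plyny skoo
Hunk 5: at line 3 remove [zuu,nzo,nmety] add [bsgfo,pxs] -> 13 lines: tgo woac bicxz uvi bsgfo pxs gau vwrzt xmqr wpsz qdzto plyny skoo
Hunk 6: at line 2 remove [bicxz,uvi] add [yfou,nuc] -> 13 lines: tgo woac yfou nuc bsgfo pxs gau vwrzt xmqr wpsz qdzto plyny skoo

Answer: tgo
woac
yfou
nuc
bsgfo
pxs
gau
vwrzt
xmqr
wpsz
qdzto
plyny
skoo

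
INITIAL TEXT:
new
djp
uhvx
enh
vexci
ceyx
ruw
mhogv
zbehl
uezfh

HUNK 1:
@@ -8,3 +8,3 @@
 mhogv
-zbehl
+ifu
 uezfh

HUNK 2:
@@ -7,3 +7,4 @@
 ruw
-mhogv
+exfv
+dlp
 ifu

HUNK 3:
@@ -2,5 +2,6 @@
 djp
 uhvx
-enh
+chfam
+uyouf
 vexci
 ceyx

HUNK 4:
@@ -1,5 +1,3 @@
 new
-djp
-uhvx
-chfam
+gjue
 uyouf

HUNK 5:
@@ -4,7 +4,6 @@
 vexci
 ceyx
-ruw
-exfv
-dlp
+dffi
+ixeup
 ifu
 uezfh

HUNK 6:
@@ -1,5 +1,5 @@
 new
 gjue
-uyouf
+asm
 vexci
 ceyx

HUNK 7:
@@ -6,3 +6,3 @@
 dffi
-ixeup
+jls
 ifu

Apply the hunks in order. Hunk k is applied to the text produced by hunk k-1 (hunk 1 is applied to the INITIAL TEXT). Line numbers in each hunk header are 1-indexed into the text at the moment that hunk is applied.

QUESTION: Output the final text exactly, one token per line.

Answer: new
gjue
asm
vexci
ceyx
dffi
jls
ifu
uezfh

Derivation:
Hunk 1: at line 8 remove [zbehl] add [ifu] -> 10 lines: new djp uhvx enh vexci ceyx ruw mhogv ifu uezfh
Hunk 2: at line 7 remove [mhogv] add [exfv,dlp] -> 11 lines: new djp uhvx enh vexci ceyx ruw exfv dlp ifu uezfh
Hunk 3: at line 2 remove [enh] add [chfam,uyouf] -> 12 lines: new djp uhvx chfam uyouf vexci ceyx ruw exfv dlp ifu uezfh
Hunk 4: at line 1 remove [djp,uhvx,chfam] add [gjue] -> 10 lines: new gjue uyouf vexci ceyx ruw exfv dlp ifu uezfh
Hunk 5: at line 4 remove [ruw,exfv,dlp] add [dffi,ixeup] -> 9 lines: new gjue uyouf vexci ceyx dffi ixeup ifu uezfh
Hunk 6: at line 1 remove [uyouf] add [asm] -> 9 lines: new gjue asm vexci ceyx dffi ixeup ifu uezfh
Hunk 7: at line 6 remove [ixeup] add [jls] -> 9 lines: new gjue asm vexci ceyx dffi jls ifu uezfh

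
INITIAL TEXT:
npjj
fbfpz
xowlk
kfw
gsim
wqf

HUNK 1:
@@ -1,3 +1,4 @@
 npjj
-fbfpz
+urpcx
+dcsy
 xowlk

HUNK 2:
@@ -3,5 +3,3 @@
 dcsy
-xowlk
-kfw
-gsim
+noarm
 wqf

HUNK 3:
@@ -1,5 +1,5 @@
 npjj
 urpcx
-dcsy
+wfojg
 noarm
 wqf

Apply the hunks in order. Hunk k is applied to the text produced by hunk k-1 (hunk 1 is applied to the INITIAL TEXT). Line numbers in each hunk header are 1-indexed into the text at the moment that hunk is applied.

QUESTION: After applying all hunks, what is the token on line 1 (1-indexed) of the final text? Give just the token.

Hunk 1: at line 1 remove [fbfpz] add [urpcx,dcsy] -> 7 lines: npjj urpcx dcsy xowlk kfw gsim wqf
Hunk 2: at line 3 remove [xowlk,kfw,gsim] add [noarm] -> 5 lines: npjj urpcx dcsy noarm wqf
Hunk 3: at line 1 remove [dcsy] add [wfojg] -> 5 lines: npjj urpcx wfojg noarm wqf
Final line 1: npjj

Answer: npjj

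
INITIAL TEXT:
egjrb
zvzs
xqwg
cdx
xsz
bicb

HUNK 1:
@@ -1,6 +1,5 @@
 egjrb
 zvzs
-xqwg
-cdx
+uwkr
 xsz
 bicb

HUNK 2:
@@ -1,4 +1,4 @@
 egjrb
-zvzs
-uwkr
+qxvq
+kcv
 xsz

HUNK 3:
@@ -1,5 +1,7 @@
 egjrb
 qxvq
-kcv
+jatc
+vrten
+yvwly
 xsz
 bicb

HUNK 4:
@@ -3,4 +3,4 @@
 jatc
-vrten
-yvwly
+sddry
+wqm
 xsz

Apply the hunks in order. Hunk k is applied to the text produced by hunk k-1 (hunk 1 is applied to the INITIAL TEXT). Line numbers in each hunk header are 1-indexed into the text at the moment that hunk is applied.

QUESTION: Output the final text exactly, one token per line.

Hunk 1: at line 1 remove [xqwg,cdx] add [uwkr] -> 5 lines: egjrb zvzs uwkr xsz bicb
Hunk 2: at line 1 remove [zvzs,uwkr] add [qxvq,kcv] -> 5 lines: egjrb qxvq kcv xsz bicb
Hunk 3: at line 1 remove [kcv] add [jatc,vrten,yvwly] -> 7 lines: egjrb qxvq jatc vrten yvwly xsz bicb
Hunk 4: at line 3 remove [vrten,yvwly] add [sddry,wqm] -> 7 lines: egjrb qxvq jatc sddry wqm xsz bicb

Answer: egjrb
qxvq
jatc
sddry
wqm
xsz
bicb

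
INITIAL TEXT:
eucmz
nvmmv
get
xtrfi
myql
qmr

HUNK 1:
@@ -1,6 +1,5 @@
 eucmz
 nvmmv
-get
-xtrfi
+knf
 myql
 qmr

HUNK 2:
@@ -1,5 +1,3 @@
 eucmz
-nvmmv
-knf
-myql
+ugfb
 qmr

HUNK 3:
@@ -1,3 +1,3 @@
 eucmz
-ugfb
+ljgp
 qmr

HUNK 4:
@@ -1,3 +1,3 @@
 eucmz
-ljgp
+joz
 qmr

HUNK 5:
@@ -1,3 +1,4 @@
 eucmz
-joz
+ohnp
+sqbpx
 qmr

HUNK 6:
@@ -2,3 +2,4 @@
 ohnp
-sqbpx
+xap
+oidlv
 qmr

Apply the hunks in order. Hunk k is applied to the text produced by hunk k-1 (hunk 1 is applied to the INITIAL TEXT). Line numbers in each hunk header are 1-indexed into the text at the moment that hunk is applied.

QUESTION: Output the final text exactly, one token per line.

Hunk 1: at line 1 remove [get,xtrfi] add [knf] -> 5 lines: eucmz nvmmv knf myql qmr
Hunk 2: at line 1 remove [nvmmv,knf,myql] add [ugfb] -> 3 lines: eucmz ugfb qmr
Hunk 3: at line 1 remove [ugfb] add [ljgp] -> 3 lines: eucmz ljgp qmr
Hunk 4: at line 1 remove [ljgp] add [joz] -> 3 lines: eucmz joz qmr
Hunk 5: at line 1 remove [joz] add [ohnp,sqbpx] -> 4 lines: eucmz ohnp sqbpx qmr
Hunk 6: at line 2 remove [sqbpx] add [xap,oidlv] -> 5 lines: eucmz ohnp xap oidlv qmr

Answer: eucmz
ohnp
xap
oidlv
qmr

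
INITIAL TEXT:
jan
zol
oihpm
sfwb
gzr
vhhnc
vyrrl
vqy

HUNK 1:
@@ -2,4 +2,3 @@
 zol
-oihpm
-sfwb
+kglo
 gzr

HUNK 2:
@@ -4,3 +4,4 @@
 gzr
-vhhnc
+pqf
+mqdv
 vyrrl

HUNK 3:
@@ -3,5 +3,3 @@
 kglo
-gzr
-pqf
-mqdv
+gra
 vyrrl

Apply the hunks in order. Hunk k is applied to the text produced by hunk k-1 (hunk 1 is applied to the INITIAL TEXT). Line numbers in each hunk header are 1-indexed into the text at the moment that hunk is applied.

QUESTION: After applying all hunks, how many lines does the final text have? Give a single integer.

Answer: 6

Derivation:
Hunk 1: at line 2 remove [oihpm,sfwb] add [kglo] -> 7 lines: jan zol kglo gzr vhhnc vyrrl vqy
Hunk 2: at line 4 remove [vhhnc] add [pqf,mqdv] -> 8 lines: jan zol kglo gzr pqf mqdv vyrrl vqy
Hunk 3: at line 3 remove [gzr,pqf,mqdv] add [gra] -> 6 lines: jan zol kglo gra vyrrl vqy
Final line count: 6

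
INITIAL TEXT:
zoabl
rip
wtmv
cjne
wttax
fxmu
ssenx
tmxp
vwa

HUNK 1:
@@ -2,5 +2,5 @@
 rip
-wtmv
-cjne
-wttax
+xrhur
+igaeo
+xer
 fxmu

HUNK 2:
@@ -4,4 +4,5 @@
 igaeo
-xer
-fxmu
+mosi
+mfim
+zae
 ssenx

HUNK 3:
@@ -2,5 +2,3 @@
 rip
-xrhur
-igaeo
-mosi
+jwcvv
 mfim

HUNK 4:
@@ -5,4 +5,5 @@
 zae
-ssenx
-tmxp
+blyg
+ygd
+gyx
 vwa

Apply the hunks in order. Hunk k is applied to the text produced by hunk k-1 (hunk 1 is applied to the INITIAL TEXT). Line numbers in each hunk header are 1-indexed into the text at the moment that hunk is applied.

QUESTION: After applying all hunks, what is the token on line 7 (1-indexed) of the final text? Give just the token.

Hunk 1: at line 2 remove [wtmv,cjne,wttax] add [xrhur,igaeo,xer] -> 9 lines: zoabl rip xrhur igaeo xer fxmu ssenx tmxp vwa
Hunk 2: at line 4 remove [xer,fxmu] add [mosi,mfim,zae] -> 10 lines: zoabl rip xrhur igaeo mosi mfim zae ssenx tmxp vwa
Hunk 3: at line 2 remove [xrhur,igaeo,mosi] add [jwcvv] -> 8 lines: zoabl rip jwcvv mfim zae ssenx tmxp vwa
Hunk 4: at line 5 remove [ssenx,tmxp] add [blyg,ygd,gyx] -> 9 lines: zoabl rip jwcvv mfim zae blyg ygd gyx vwa
Final line 7: ygd

Answer: ygd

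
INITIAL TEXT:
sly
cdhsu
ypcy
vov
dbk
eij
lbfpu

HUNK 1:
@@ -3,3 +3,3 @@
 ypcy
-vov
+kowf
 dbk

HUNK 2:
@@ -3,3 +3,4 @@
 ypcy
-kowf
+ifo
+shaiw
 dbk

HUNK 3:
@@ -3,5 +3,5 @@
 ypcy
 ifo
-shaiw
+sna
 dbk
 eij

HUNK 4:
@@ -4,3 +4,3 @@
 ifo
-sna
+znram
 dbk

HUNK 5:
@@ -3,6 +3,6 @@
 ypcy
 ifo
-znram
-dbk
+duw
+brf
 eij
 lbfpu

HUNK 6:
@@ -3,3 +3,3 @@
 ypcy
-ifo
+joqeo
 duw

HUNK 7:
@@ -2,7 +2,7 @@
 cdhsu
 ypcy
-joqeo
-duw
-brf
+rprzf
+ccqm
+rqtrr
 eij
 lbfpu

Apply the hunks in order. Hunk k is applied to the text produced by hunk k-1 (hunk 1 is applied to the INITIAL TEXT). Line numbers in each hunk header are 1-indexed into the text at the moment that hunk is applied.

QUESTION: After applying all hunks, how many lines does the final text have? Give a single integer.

Answer: 8

Derivation:
Hunk 1: at line 3 remove [vov] add [kowf] -> 7 lines: sly cdhsu ypcy kowf dbk eij lbfpu
Hunk 2: at line 3 remove [kowf] add [ifo,shaiw] -> 8 lines: sly cdhsu ypcy ifo shaiw dbk eij lbfpu
Hunk 3: at line 3 remove [shaiw] add [sna] -> 8 lines: sly cdhsu ypcy ifo sna dbk eij lbfpu
Hunk 4: at line 4 remove [sna] add [znram] -> 8 lines: sly cdhsu ypcy ifo znram dbk eij lbfpu
Hunk 5: at line 3 remove [znram,dbk] add [duw,brf] -> 8 lines: sly cdhsu ypcy ifo duw brf eij lbfpu
Hunk 6: at line 3 remove [ifo] add [joqeo] -> 8 lines: sly cdhsu ypcy joqeo duw brf eij lbfpu
Hunk 7: at line 2 remove [joqeo,duw,brf] add [rprzf,ccqm,rqtrr] -> 8 lines: sly cdhsu ypcy rprzf ccqm rqtrr eij lbfpu
Final line count: 8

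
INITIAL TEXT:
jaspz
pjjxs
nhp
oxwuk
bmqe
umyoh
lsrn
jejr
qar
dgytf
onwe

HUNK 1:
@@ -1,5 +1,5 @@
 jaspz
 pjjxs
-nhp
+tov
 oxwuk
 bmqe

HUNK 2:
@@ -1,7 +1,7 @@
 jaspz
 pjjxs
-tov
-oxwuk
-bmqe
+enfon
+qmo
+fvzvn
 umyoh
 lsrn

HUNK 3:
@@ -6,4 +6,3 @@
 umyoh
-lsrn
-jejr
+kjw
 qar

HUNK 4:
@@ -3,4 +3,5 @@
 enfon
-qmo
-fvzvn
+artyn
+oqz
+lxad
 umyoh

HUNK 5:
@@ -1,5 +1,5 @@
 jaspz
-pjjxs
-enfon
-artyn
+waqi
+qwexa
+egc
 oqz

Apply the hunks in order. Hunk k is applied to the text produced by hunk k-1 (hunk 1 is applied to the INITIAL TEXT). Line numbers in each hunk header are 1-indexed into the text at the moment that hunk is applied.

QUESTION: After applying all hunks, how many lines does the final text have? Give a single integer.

Hunk 1: at line 1 remove [nhp] add [tov] -> 11 lines: jaspz pjjxs tov oxwuk bmqe umyoh lsrn jejr qar dgytf onwe
Hunk 2: at line 1 remove [tov,oxwuk,bmqe] add [enfon,qmo,fvzvn] -> 11 lines: jaspz pjjxs enfon qmo fvzvn umyoh lsrn jejr qar dgytf onwe
Hunk 3: at line 6 remove [lsrn,jejr] add [kjw] -> 10 lines: jaspz pjjxs enfon qmo fvzvn umyoh kjw qar dgytf onwe
Hunk 4: at line 3 remove [qmo,fvzvn] add [artyn,oqz,lxad] -> 11 lines: jaspz pjjxs enfon artyn oqz lxad umyoh kjw qar dgytf onwe
Hunk 5: at line 1 remove [pjjxs,enfon,artyn] add [waqi,qwexa,egc] -> 11 lines: jaspz waqi qwexa egc oqz lxad umyoh kjw qar dgytf onwe
Final line count: 11

Answer: 11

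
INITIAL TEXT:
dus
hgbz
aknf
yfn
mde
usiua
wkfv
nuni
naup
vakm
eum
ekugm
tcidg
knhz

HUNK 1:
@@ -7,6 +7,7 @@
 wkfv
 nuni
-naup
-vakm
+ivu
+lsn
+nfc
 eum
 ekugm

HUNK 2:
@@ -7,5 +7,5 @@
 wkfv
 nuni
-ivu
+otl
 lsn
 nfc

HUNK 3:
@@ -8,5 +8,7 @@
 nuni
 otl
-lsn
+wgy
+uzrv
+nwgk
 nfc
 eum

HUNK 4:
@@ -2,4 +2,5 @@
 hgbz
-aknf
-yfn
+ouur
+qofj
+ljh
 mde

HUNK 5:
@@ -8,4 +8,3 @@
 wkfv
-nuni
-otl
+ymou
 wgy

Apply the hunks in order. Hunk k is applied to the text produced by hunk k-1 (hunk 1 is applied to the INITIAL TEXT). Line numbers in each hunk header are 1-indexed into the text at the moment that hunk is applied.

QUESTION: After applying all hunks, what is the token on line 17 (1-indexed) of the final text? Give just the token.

Answer: knhz

Derivation:
Hunk 1: at line 7 remove [naup,vakm] add [ivu,lsn,nfc] -> 15 lines: dus hgbz aknf yfn mde usiua wkfv nuni ivu lsn nfc eum ekugm tcidg knhz
Hunk 2: at line 7 remove [ivu] add [otl] -> 15 lines: dus hgbz aknf yfn mde usiua wkfv nuni otl lsn nfc eum ekugm tcidg knhz
Hunk 3: at line 8 remove [lsn] add [wgy,uzrv,nwgk] -> 17 lines: dus hgbz aknf yfn mde usiua wkfv nuni otl wgy uzrv nwgk nfc eum ekugm tcidg knhz
Hunk 4: at line 2 remove [aknf,yfn] add [ouur,qofj,ljh] -> 18 lines: dus hgbz ouur qofj ljh mde usiua wkfv nuni otl wgy uzrv nwgk nfc eum ekugm tcidg knhz
Hunk 5: at line 8 remove [nuni,otl] add [ymou] -> 17 lines: dus hgbz ouur qofj ljh mde usiua wkfv ymou wgy uzrv nwgk nfc eum ekugm tcidg knhz
Final line 17: knhz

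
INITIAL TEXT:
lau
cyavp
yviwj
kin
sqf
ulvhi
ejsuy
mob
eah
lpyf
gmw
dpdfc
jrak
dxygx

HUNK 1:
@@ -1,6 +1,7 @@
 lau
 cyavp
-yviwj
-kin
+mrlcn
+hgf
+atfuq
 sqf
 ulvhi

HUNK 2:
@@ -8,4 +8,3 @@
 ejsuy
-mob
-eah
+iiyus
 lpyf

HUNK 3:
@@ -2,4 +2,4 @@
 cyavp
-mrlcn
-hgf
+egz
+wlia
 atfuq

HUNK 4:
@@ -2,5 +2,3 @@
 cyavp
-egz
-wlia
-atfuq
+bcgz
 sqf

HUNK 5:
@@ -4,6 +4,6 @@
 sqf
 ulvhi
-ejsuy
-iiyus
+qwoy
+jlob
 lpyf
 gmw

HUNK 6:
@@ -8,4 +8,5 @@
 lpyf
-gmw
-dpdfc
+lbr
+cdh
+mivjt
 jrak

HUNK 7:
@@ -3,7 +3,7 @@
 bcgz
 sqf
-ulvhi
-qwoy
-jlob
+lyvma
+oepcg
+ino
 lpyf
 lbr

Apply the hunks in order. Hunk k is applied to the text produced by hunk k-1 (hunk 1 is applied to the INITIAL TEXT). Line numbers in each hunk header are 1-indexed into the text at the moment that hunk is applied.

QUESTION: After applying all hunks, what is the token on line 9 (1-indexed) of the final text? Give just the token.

Answer: lbr

Derivation:
Hunk 1: at line 1 remove [yviwj,kin] add [mrlcn,hgf,atfuq] -> 15 lines: lau cyavp mrlcn hgf atfuq sqf ulvhi ejsuy mob eah lpyf gmw dpdfc jrak dxygx
Hunk 2: at line 8 remove [mob,eah] add [iiyus] -> 14 lines: lau cyavp mrlcn hgf atfuq sqf ulvhi ejsuy iiyus lpyf gmw dpdfc jrak dxygx
Hunk 3: at line 2 remove [mrlcn,hgf] add [egz,wlia] -> 14 lines: lau cyavp egz wlia atfuq sqf ulvhi ejsuy iiyus lpyf gmw dpdfc jrak dxygx
Hunk 4: at line 2 remove [egz,wlia,atfuq] add [bcgz] -> 12 lines: lau cyavp bcgz sqf ulvhi ejsuy iiyus lpyf gmw dpdfc jrak dxygx
Hunk 5: at line 4 remove [ejsuy,iiyus] add [qwoy,jlob] -> 12 lines: lau cyavp bcgz sqf ulvhi qwoy jlob lpyf gmw dpdfc jrak dxygx
Hunk 6: at line 8 remove [gmw,dpdfc] add [lbr,cdh,mivjt] -> 13 lines: lau cyavp bcgz sqf ulvhi qwoy jlob lpyf lbr cdh mivjt jrak dxygx
Hunk 7: at line 3 remove [ulvhi,qwoy,jlob] add [lyvma,oepcg,ino] -> 13 lines: lau cyavp bcgz sqf lyvma oepcg ino lpyf lbr cdh mivjt jrak dxygx
Final line 9: lbr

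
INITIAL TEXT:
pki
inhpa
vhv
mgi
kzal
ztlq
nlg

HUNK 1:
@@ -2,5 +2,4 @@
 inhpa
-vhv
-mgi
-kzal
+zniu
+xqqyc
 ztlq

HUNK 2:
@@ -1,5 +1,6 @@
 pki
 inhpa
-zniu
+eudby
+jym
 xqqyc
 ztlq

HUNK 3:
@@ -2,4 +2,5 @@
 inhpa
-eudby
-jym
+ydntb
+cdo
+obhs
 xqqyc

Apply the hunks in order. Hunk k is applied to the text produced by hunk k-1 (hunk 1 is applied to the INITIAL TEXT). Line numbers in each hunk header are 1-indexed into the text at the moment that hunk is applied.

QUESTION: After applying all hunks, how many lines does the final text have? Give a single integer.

Hunk 1: at line 2 remove [vhv,mgi,kzal] add [zniu,xqqyc] -> 6 lines: pki inhpa zniu xqqyc ztlq nlg
Hunk 2: at line 1 remove [zniu] add [eudby,jym] -> 7 lines: pki inhpa eudby jym xqqyc ztlq nlg
Hunk 3: at line 2 remove [eudby,jym] add [ydntb,cdo,obhs] -> 8 lines: pki inhpa ydntb cdo obhs xqqyc ztlq nlg
Final line count: 8

Answer: 8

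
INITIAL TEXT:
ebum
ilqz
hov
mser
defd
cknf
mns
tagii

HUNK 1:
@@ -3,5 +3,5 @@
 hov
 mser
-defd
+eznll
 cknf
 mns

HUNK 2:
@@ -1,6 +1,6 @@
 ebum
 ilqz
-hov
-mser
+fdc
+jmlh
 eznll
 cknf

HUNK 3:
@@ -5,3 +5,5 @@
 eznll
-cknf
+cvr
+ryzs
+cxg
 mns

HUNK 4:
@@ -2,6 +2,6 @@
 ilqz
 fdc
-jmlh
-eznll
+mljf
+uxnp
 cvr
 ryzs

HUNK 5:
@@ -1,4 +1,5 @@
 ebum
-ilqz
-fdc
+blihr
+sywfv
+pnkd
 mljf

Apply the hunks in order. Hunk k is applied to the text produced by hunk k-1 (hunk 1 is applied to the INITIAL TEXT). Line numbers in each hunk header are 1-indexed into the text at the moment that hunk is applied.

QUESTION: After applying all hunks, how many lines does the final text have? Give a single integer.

Answer: 11

Derivation:
Hunk 1: at line 3 remove [defd] add [eznll] -> 8 lines: ebum ilqz hov mser eznll cknf mns tagii
Hunk 2: at line 1 remove [hov,mser] add [fdc,jmlh] -> 8 lines: ebum ilqz fdc jmlh eznll cknf mns tagii
Hunk 3: at line 5 remove [cknf] add [cvr,ryzs,cxg] -> 10 lines: ebum ilqz fdc jmlh eznll cvr ryzs cxg mns tagii
Hunk 4: at line 2 remove [jmlh,eznll] add [mljf,uxnp] -> 10 lines: ebum ilqz fdc mljf uxnp cvr ryzs cxg mns tagii
Hunk 5: at line 1 remove [ilqz,fdc] add [blihr,sywfv,pnkd] -> 11 lines: ebum blihr sywfv pnkd mljf uxnp cvr ryzs cxg mns tagii
Final line count: 11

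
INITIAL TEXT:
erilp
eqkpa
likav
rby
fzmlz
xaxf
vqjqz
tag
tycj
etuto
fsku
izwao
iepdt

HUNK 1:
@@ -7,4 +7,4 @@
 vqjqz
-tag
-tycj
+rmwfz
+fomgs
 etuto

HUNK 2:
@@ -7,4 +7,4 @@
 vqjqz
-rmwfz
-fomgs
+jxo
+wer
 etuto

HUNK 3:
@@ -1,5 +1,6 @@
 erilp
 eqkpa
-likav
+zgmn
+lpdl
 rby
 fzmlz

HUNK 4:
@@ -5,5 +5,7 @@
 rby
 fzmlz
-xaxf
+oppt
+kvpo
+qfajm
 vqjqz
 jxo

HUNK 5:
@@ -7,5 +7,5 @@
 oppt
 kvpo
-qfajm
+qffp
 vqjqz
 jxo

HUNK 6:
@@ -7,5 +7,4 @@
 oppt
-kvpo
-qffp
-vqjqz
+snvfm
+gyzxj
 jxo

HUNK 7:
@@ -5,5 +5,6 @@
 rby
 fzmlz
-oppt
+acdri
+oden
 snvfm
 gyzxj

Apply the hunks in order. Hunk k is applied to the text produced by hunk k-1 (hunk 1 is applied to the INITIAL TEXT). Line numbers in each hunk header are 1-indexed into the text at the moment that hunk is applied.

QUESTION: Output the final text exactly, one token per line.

Answer: erilp
eqkpa
zgmn
lpdl
rby
fzmlz
acdri
oden
snvfm
gyzxj
jxo
wer
etuto
fsku
izwao
iepdt

Derivation:
Hunk 1: at line 7 remove [tag,tycj] add [rmwfz,fomgs] -> 13 lines: erilp eqkpa likav rby fzmlz xaxf vqjqz rmwfz fomgs etuto fsku izwao iepdt
Hunk 2: at line 7 remove [rmwfz,fomgs] add [jxo,wer] -> 13 lines: erilp eqkpa likav rby fzmlz xaxf vqjqz jxo wer etuto fsku izwao iepdt
Hunk 3: at line 1 remove [likav] add [zgmn,lpdl] -> 14 lines: erilp eqkpa zgmn lpdl rby fzmlz xaxf vqjqz jxo wer etuto fsku izwao iepdt
Hunk 4: at line 5 remove [xaxf] add [oppt,kvpo,qfajm] -> 16 lines: erilp eqkpa zgmn lpdl rby fzmlz oppt kvpo qfajm vqjqz jxo wer etuto fsku izwao iepdt
Hunk 5: at line 7 remove [qfajm] add [qffp] -> 16 lines: erilp eqkpa zgmn lpdl rby fzmlz oppt kvpo qffp vqjqz jxo wer etuto fsku izwao iepdt
Hunk 6: at line 7 remove [kvpo,qffp,vqjqz] add [snvfm,gyzxj] -> 15 lines: erilp eqkpa zgmn lpdl rby fzmlz oppt snvfm gyzxj jxo wer etuto fsku izwao iepdt
Hunk 7: at line 5 remove [oppt] add [acdri,oden] -> 16 lines: erilp eqkpa zgmn lpdl rby fzmlz acdri oden snvfm gyzxj jxo wer etuto fsku izwao iepdt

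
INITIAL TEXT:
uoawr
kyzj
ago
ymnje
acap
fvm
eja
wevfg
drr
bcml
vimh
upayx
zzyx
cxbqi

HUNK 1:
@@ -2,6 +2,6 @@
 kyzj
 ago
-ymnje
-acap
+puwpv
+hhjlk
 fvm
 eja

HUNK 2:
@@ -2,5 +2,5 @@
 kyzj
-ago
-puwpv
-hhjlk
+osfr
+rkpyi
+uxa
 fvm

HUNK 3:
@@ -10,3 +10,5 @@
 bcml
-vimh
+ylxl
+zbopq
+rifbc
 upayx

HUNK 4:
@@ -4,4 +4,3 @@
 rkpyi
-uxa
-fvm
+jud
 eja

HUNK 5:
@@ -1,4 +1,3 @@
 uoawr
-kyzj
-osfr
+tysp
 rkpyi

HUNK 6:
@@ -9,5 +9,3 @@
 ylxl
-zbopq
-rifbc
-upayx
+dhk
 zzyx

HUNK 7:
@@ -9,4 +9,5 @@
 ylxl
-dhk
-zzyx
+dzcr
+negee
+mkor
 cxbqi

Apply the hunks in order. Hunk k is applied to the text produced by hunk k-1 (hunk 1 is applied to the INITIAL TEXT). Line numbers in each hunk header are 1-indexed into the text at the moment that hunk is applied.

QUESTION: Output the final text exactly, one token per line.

Answer: uoawr
tysp
rkpyi
jud
eja
wevfg
drr
bcml
ylxl
dzcr
negee
mkor
cxbqi

Derivation:
Hunk 1: at line 2 remove [ymnje,acap] add [puwpv,hhjlk] -> 14 lines: uoawr kyzj ago puwpv hhjlk fvm eja wevfg drr bcml vimh upayx zzyx cxbqi
Hunk 2: at line 2 remove [ago,puwpv,hhjlk] add [osfr,rkpyi,uxa] -> 14 lines: uoawr kyzj osfr rkpyi uxa fvm eja wevfg drr bcml vimh upayx zzyx cxbqi
Hunk 3: at line 10 remove [vimh] add [ylxl,zbopq,rifbc] -> 16 lines: uoawr kyzj osfr rkpyi uxa fvm eja wevfg drr bcml ylxl zbopq rifbc upayx zzyx cxbqi
Hunk 4: at line 4 remove [uxa,fvm] add [jud] -> 15 lines: uoawr kyzj osfr rkpyi jud eja wevfg drr bcml ylxl zbopq rifbc upayx zzyx cxbqi
Hunk 5: at line 1 remove [kyzj,osfr] add [tysp] -> 14 lines: uoawr tysp rkpyi jud eja wevfg drr bcml ylxl zbopq rifbc upayx zzyx cxbqi
Hunk 6: at line 9 remove [zbopq,rifbc,upayx] add [dhk] -> 12 lines: uoawr tysp rkpyi jud eja wevfg drr bcml ylxl dhk zzyx cxbqi
Hunk 7: at line 9 remove [dhk,zzyx] add [dzcr,negee,mkor] -> 13 lines: uoawr tysp rkpyi jud eja wevfg drr bcml ylxl dzcr negee mkor cxbqi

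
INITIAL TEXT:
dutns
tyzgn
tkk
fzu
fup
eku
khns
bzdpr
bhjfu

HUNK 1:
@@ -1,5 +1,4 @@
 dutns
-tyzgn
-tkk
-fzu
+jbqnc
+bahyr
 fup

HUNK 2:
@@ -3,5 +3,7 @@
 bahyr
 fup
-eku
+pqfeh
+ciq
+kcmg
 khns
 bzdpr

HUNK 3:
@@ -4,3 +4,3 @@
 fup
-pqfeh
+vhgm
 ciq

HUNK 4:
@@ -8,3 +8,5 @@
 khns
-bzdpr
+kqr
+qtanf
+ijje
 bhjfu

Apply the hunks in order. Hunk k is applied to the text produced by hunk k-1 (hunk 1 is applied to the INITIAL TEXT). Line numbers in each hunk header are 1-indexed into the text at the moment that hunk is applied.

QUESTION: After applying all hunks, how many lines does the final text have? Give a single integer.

Hunk 1: at line 1 remove [tyzgn,tkk,fzu] add [jbqnc,bahyr] -> 8 lines: dutns jbqnc bahyr fup eku khns bzdpr bhjfu
Hunk 2: at line 3 remove [eku] add [pqfeh,ciq,kcmg] -> 10 lines: dutns jbqnc bahyr fup pqfeh ciq kcmg khns bzdpr bhjfu
Hunk 3: at line 4 remove [pqfeh] add [vhgm] -> 10 lines: dutns jbqnc bahyr fup vhgm ciq kcmg khns bzdpr bhjfu
Hunk 4: at line 8 remove [bzdpr] add [kqr,qtanf,ijje] -> 12 lines: dutns jbqnc bahyr fup vhgm ciq kcmg khns kqr qtanf ijje bhjfu
Final line count: 12

Answer: 12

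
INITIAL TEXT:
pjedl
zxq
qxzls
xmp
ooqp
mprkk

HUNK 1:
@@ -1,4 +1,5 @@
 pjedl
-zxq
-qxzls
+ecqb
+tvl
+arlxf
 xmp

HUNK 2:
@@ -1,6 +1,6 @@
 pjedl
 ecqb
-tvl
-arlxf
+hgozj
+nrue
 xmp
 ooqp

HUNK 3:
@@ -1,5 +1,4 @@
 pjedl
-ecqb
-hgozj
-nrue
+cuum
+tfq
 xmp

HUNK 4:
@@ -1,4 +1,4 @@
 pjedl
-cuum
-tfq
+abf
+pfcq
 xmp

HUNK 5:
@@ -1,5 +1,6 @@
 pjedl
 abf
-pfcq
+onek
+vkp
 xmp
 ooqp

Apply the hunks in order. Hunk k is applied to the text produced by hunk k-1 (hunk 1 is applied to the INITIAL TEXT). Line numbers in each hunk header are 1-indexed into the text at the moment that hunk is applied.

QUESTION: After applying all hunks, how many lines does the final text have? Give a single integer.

Hunk 1: at line 1 remove [zxq,qxzls] add [ecqb,tvl,arlxf] -> 7 lines: pjedl ecqb tvl arlxf xmp ooqp mprkk
Hunk 2: at line 1 remove [tvl,arlxf] add [hgozj,nrue] -> 7 lines: pjedl ecqb hgozj nrue xmp ooqp mprkk
Hunk 3: at line 1 remove [ecqb,hgozj,nrue] add [cuum,tfq] -> 6 lines: pjedl cuum tfq xmp ooqp mprkk
Hunk 4: at line 1 remove [cuum,tfq] add [abf,pfcq] -> 6 lines: pjedl abf pfcq xmp ooqp mprkk
Hunk 5: at line 1 remove [pfcq] add [onek,vkp] -> 7 lines: pjedl abf onek vkp xmp ooqp mprkk
Final line count: 7

Answer: 7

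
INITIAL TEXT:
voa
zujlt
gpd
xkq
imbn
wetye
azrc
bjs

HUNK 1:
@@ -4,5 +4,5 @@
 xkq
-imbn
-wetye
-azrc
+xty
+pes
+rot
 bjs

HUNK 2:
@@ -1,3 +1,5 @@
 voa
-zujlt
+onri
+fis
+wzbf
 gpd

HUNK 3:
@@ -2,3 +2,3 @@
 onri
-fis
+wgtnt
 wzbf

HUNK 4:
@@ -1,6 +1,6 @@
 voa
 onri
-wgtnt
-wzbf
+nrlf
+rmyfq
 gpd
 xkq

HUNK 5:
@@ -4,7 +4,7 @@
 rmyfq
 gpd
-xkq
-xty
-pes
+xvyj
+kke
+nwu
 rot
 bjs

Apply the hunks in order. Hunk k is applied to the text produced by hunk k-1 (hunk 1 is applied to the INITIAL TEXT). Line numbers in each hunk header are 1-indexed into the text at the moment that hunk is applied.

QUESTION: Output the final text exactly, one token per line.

Hunk 1: at line 4 remove [imbn,wetye,azrc] add [xty,pes,rot] -> 8 lines: voa zujlt gpd xkq xty pes rot bjs
Hunk 2: at line 1 remove [zujlt] add [onri,fis,wzbf] -> 10 lines: voa onri fis wzbf gpd xkq xty pes rot bjs
Hunk 3: at line 2 remove [fis] add [wgtnt] -> 10 lines: voa onri wgtnt wzbf gpd xkq xty pes rot bjs
Hunk 4: at line 1 remove [wgtnt,wzbf] add [nrlf,rmyfq] -> 10 lines: voa onri nrlf rmyfq gpd xkq xty pes rot bjs
Hunk 5: at line 4 remove [xkq,xty,pes] add [xvyj,kke,nwu] -> 10 lines: voa onri nrlf rmyfq gpd xvyj kke nwu rot bjs

Answer: voa
onri
nrlf
rmyfq
gpd
xvyj
kke
nwu
rot
bjs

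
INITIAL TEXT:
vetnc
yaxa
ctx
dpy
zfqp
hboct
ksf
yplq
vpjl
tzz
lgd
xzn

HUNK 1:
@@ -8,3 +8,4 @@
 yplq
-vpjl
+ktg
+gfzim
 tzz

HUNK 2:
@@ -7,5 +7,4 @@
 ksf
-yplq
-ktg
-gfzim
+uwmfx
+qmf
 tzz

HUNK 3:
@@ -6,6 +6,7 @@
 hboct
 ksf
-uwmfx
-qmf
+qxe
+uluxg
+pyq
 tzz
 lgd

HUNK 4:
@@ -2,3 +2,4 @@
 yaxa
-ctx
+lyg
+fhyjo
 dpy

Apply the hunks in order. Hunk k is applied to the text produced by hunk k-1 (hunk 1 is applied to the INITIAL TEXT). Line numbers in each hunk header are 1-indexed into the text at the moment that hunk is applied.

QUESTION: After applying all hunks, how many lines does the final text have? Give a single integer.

Hunk 1: at line 8 remove [vpjl] add [ktg,gfzim] -> 13 lines: vetnc yaxa ctx dpy zfqp hboct ksf yplq ktg gfzim tzz lgd xzn
Hunk 2: at line 7 remove [yplq,ktg,gfzim] add [uwmfx,qmf] -> 12 lines: vetnc yaxa ctx dpy zfqp hboct ksf uwmfx qmf tzz lgd xzn
Hunk 3: at line 6 remove [uwmfx,qmf] add [qxe,uluxg,pyq] -> 13 lines: vetnc yaxa ctx dpy zfqp hboct ksf qxe uluxg pyq tzz lgd xzn
Hunk 4: at line 2 remove [ctx] add [lyg,fhyjo] -> 14 lines: vetnc yaxa lyg fhyjo dpy zfqp hboct ksf qxe uluxg pyq tzz lgd xzn
Final line count: 14

Answer: 14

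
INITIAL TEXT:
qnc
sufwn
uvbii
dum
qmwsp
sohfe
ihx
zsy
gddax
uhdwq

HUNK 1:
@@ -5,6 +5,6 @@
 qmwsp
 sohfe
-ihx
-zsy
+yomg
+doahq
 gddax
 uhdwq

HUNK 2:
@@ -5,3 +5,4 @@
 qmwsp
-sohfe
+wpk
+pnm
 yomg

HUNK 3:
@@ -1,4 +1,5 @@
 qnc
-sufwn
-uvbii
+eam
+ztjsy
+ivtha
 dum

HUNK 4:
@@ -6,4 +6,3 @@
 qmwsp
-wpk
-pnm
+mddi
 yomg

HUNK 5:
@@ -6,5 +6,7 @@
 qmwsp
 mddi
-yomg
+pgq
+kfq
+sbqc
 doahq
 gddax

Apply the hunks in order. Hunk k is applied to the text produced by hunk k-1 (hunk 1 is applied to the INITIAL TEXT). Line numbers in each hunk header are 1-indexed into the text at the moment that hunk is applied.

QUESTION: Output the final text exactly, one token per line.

Hunk 1: at line 5 remove [ihx,zsy] add [yomg,doahq] -> 10 lines: qnc sufwn uvbii dum qmwsp sohfe yomg doahq gddax uhdwq
Hunk 2: at line 5 remove [sohfe] add [wpk,pnm] -> 11 lines: qnc sufwn uvbii dum qmwsp wpk pnm yomg doahq gddax uhdwq
Hunk 3: at line 1 remove [sufwn,uvbii] add [eam,ztjsy,ivtha] -> 12 lines: qnc eam ztjsy ivtha dum qmwsp wpk pnm yomg doahq gddax uhdwq
Hunk 4: at line 6 remove [wpk,pnm] add [mddi] -> 11 lines: qnc eam ztjsy ivtha dum qmwsp mddi yomg doahq gddax uhdwq
Hunk 5: at line 6 remove [yomg] add [pgq,kfq,sbqc] -> 13 lines: qnc eam ztjsy ivtha dum qmwsp mddi pgq kfq sbqc doahq gddax uhdwq

Answer: qnc
eam
ztjsy
ivtha
dum
qmwsp
mddi
pgq
kfq
sbqc
doahq
gddax
uhdwq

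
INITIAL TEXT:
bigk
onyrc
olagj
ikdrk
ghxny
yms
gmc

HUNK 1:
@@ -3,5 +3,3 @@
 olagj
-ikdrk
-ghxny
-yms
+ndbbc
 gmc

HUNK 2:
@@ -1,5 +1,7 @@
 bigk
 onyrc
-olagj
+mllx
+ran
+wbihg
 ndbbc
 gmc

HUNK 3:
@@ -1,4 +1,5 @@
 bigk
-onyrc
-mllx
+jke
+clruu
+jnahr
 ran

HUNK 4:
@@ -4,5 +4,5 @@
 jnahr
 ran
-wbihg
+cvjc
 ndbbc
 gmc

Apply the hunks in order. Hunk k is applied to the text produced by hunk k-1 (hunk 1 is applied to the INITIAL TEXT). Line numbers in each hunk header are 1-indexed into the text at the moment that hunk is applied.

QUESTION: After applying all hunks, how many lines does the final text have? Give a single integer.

Answer: 8

Derivation:
Hunk 1: at line 3 remove [ikdrk,ghxny,yms] add [ndbbc] -> 5 lines: bigk onyrc olagj ndbbc gmc
Hunk 2: at line 1 remove [olagj] add [mllx,ran,wbihg] -> 7 lines: bigk onyrc mllx ran wbihg ndbbc gmc
Hunk 3: at line 1 remove [onyrc,mllx] add [jke,clruu,jnahr] -> 8 lines: bigk jke clruu jnahr ran wbihg ndbbc gmc
Hunk 4: at line 4 remove [wbihg] add [cvjc] -> 8 lines: bigk jke clruu jnahr ran cvjc ndbbc gmc
Final line count: 8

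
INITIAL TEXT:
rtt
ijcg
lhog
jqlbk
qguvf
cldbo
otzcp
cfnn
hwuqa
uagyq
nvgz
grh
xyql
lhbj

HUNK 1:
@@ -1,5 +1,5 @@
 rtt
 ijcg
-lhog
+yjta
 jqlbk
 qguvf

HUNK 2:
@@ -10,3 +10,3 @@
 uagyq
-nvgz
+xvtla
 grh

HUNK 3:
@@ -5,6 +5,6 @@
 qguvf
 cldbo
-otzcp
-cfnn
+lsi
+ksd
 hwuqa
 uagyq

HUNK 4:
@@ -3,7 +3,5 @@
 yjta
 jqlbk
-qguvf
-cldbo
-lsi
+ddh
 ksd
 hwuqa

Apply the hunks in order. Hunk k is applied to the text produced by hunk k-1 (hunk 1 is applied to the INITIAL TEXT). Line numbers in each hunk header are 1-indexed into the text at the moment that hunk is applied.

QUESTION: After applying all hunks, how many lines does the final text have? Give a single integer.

Answer: 12

Derivation:
Hunk 1: at line 1 remove [lhog] add [yjta] -> 14 lines: rtt ijcg yjta jqlbk qguvf cldbo otzcp cfnn hwuqa uagyq nvgz grh xyql lhbj
Hunk 2: at line 10 remove [nvgz] add [xvtla] -> 14 lines: rtt ijcg yjta jqlbk qguvf cldbo otzcp cfnn hwuqa uagyq xvtla grh xyql lhbj
Hunk 3: at line 5 remove [otzcp,cfnn] add [lsi,ksd] -> 14 lines: rtt ijcg yjta jqlbk qguvf cldbo lsi ksd hwuqa uagyq xvtla grh xyql lhbj
Hunk 4: at line 3 remove [qguvf,cldbo,lsi] add [ddh] -> 12 lines: rtt ijcg yjta jqlbk ddh ksd hwuqa uagyq xvtla grh xyql lhbj
Final line count: 12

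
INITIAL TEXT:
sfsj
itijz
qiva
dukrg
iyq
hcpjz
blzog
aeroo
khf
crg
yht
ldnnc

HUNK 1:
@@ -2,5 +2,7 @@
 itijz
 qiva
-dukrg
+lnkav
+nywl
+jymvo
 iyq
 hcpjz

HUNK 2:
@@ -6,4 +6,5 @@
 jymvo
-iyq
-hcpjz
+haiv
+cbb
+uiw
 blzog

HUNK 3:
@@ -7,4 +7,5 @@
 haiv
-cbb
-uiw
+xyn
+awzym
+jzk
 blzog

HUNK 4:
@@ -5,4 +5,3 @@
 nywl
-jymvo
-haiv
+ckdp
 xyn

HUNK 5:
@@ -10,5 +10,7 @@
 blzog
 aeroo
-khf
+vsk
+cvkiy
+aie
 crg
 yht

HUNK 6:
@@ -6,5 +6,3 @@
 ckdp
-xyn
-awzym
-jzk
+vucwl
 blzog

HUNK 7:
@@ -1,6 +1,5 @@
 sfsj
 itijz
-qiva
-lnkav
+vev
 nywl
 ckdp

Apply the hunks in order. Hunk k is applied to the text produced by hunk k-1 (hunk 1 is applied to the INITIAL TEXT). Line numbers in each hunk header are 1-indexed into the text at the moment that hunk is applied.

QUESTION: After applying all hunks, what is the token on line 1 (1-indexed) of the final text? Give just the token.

Answer: sfsj

Derivation:
Hunk 1: at line 2 remove [dukrg] add [lnkav,nywl,jymvo] -> 14 lines: sfsj itijz qiva lnkav nywl jymvo iyq hcpjz blzog aeroo khf crg yht ldnnc
Hunk 2: at line 6 remove [iyq,hcpjz] add [haiv,cbb,uiw] -> 15 lines: sfsj itijz qiva lnkav nywl jymvo haiv cbb uiw blzog aeroo khf crg yht ldnnc
Hunk 3: at line 7 remove [cbb,uiw] add [xyn,awzym,jzk] -> 16 lines: sfsj itijz qiva lnkav nywl jymvo haiv xyn awzym jzk blzog aeroo khf crg yht ldnnc
Hunk 4: at line 5 remove [jymvo,haiv] add [ckdp] -> 15 lines: sfsj itijz qiva lnkav nywl ckdp xyn awzym jzk blzog aeroo khf crg yht ldnnc
Hunk 5: at line 10 remove [khf] add [vsk,cvkiy,aie] -> 17 lines: sfsj itijz qiva lnkav nywl ckdp xyn awzym jzk blzog aeroo vsk cvkiy aie crg yht ldnnc
Hunk 6: at line 6 remove [xyn,awzym,jzk] add [vucwl] -> 15 lines: sfsj itijz qiva lnkav nywl ckdp vucwl blzog aeroo vsk cvkiy aie crg yht ldnnc
Hunk 7: at line 1 remove [qiva,lnkav] add [vev] -> 14 lines: sfsj itijz vev nywl ckdp vucwl blzog aeroo vsk cvkiy aie crg yht ldnnc
Final line 1: sfsj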